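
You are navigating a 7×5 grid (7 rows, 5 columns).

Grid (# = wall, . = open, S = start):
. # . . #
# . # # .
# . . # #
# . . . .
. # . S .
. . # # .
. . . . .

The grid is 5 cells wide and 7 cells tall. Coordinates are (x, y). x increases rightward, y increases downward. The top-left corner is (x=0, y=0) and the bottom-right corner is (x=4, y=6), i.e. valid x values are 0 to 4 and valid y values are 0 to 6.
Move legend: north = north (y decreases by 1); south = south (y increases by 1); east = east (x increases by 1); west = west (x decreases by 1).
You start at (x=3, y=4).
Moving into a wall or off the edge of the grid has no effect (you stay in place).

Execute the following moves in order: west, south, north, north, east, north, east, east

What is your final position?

Start: (x=3, y=4)
  west (west): (x=3, y=4) -> (x=2, y=4)
  south (south): blocked, stay at (x=2, y=4)
  north (north): (x=2, y=4) -> (x=2, y=3)
  north (north): (x=2, y=3) -> (x=2, y=2)
  east (east): blocked, stay at (x=2, y=2)
  north (north): blocked, stay at (x=2, y=2)
  east (east): blocked, stay at (x=2, y=2)
  east (east): blocked, stay at (x=2, y=2)
Final: (x=2, y=2)

Answer: Final position: (x=2, y=2)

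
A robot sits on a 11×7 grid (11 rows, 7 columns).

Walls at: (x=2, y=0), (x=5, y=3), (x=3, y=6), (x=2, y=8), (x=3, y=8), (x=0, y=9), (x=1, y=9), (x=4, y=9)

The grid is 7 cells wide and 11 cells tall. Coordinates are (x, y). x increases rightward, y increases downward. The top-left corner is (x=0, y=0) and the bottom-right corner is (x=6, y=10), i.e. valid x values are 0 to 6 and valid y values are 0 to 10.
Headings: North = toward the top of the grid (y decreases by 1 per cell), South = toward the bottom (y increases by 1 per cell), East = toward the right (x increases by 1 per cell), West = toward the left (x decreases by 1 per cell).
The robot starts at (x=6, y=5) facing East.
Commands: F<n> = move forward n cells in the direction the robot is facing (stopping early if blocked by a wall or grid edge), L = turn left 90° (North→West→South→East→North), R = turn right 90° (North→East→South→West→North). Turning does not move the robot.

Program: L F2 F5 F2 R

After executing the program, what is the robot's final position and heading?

Answer: Final position: (x=6, y=0), facing East

Derivation:
Start: (x=6, y=5), facing East
  L: turn left, now facing North
  F2: move forward 2, now at (x=6, y=3)
  F5: move forward 3/5 (blocked), now at (x=6, y=0)
  F2: move forward 0/2 (blocked), now at (x=6, y=0)
  R: turn right, now facing East
Final: (x=6, y=0), facing East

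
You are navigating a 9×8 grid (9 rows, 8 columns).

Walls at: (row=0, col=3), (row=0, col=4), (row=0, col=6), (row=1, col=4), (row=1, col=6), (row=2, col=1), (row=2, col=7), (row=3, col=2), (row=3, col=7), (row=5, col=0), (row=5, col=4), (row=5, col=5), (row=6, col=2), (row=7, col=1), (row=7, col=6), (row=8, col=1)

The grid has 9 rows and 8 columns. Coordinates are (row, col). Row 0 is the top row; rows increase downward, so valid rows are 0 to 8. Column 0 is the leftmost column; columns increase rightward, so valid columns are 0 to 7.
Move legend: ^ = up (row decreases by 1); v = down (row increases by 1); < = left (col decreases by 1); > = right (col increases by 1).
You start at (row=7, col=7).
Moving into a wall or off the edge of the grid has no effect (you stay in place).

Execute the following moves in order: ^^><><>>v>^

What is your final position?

Start: (row=7, col=7)
  ^ (up): (row=7, col=7) -> (row=6, col=7)
  ^ (up): (row=6, col=7) -> (row=5, col=7)
  > (right): blocked, stay at (row=5, col=7)
  < (left): (row=5, col=7) -> (row=5, col=6)
  > (right): (row=5, col=6) -> (row=5, col=7)
  < (left): (row=5, col=7) -> (row=5, col=6)
  > (right): (row=5, col=6) -> (row=5, col=7)
  > (right): blocked, stay at (row=5, col=7)
  v (down): (row=5, col=7) -> (row=6, col=7)
  > (right): blocked, stay at (row=6, col=7)
  ^ (up): (row=6, col=7) -> (row=5, col=7)
Final: (row=5, col=7)

Answer: Final position: (row=5, col=7)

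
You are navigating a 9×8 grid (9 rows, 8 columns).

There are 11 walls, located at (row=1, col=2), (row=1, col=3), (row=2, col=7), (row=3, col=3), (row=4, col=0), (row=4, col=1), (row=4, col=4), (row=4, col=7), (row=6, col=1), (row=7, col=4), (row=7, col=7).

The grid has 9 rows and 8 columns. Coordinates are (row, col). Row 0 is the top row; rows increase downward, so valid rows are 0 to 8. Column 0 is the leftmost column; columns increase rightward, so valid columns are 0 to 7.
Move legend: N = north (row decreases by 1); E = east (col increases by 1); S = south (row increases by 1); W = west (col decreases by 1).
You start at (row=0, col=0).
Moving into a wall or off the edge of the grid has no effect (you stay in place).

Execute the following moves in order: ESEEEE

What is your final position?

Answer: Final position: (row=1, col=1)

Derivation:
Start: (row=0, col=0)
  E (east): (row=0, col=0) -> (row=0, col=1)
  S (south): (row=0, col=1) -> (row=1, col=1)
  [×4]E (east): blocked, stay at (row=1, col=1)
Final: (row=1, col=1)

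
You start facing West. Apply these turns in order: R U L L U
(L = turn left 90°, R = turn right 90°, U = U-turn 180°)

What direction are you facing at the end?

Answer: Final heading: South

Derivation:
Start: West
  R (right (90° clockwise)) -> North
  U (U-turn (180°)) -> South
  L (left (90° counter-clockwise)) -> East
  L (left (90° counter-clockwise)) -> North
  U (U-turn (180°)) -> South
Final: South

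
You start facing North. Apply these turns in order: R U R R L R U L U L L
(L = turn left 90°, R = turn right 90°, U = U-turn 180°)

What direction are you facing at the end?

Start: North
  R (right (90° clockwise)) -> East
  U (U-turn (180°)) -> West
  R (right (90° clockwise)) -> North
  R (right (90° clockwise)) -> East
  L (left (90° counter-clockwise)) -> North
  R (right (90° clockwise)) -> East
  U (U-turn (180°)) -> West
  L (left (90° counter-clockwise)) -> South
  U (U-turn (180°)) -> North
  L (left (90° counter-clockwise)) -> West
  L (left (90° counter-clockwise)) -> South
Final: South

Answer: Final heading: South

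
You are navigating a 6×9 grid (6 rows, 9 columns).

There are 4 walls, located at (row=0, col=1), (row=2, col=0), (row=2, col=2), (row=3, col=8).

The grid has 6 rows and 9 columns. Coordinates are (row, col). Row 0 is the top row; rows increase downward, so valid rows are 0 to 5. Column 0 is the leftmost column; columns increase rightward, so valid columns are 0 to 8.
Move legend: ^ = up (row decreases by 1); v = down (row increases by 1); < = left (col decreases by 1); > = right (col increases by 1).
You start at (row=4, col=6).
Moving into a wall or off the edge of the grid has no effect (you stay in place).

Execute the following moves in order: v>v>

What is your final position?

Start: (row=4, col=6)
  v (down): (row=4, col=6) -> (row=5, col=6)
  > (right): (row=5, col=6) -> (row=5, col=7)
  v (down): blocked, stay at (row=5, col=7)
  > (right): (row=5, col=7) -> (row=5, col=8)
Final: (row=5, col=8)

Answer: Final position: (row=5, col=8)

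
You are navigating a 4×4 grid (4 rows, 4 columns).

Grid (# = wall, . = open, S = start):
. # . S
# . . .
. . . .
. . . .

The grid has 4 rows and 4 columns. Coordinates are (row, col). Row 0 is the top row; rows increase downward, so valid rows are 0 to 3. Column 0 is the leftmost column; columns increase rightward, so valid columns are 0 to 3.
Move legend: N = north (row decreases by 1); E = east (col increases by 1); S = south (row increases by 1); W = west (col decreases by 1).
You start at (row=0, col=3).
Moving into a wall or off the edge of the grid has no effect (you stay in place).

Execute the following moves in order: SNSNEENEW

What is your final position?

Answer: Final position: (row=0, col=2)

Derivation:
Start: (row=0, col=3)
  S (south): (row=0, col=3) -> (row=1, col=3)
  N (north): (row=1, col=3) -> (row=0, col=3)
  S (south): (row=0, col=3) -> (row=1, col=3)
  N (north): (row=1, col=3) -> (row=0, col=3)
  E (east): blocked, stay at (row=0, col=3)
  E (east): blocked, stay at (row=0, col=3)
  N (north): blocked, stay at (row=0, col=3)
  E (east): blocked, stay at (row=0, col=3)
  W (west): (row=0, col=3) -> (row=0, col=2)
Final: (row=0, col=2)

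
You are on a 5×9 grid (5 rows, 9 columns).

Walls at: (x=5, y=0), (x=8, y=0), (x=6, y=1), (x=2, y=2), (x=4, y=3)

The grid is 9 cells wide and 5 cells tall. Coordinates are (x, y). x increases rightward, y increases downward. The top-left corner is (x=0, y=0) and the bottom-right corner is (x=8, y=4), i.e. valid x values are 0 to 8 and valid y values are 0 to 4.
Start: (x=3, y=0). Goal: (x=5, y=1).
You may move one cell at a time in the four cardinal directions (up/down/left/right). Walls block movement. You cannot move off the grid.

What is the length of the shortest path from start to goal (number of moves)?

BFS from (x=3, y=0) until reaching (x=5, y=1):
  Distance 0: (x=3, y=0)
  Distance 1: (x=2, y=0), (x=4, y=0), (x=3, y=1)
  Distance 2: (x=1, y=0), (x=2, y=1), (x=4, y=1), (x=3, y=2)
  Distance 3: (x=0, y=0), (x=1, y=1), (x=5, y=1), (x=4, y=2), (x=3, y=3)  <- goal reached here
One shortest path (3 moves): (x=3, y=0) -> (x=4, y=0) -> (x=4, y=1) -> (x=5, y=1)

Answer: Shortest path length: 3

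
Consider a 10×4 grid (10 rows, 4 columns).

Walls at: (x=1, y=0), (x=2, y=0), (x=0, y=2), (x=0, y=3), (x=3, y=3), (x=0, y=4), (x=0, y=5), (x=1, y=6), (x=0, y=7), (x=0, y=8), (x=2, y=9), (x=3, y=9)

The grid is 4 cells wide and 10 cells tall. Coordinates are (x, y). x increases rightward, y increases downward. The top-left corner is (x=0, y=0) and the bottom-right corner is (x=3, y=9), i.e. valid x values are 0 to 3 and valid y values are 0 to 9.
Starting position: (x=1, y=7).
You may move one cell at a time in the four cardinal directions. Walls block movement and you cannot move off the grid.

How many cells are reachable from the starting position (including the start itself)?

Answer: Reachable cells: 27

Derivation:
BFS flood-fill from (x=1, y=7):
  Distance 0: (x=1, y=7)
  Distance 1: (x=2, y=7), (x=1, y=8)
  Distance 2: (x=2, y=6), (x=3, y=7), (x=2, y=8), (x=1, y=9)
  Distance 3: (x=2, y=5), (x=3, y=6), (x=3, y=8), (x=0, y=9)
  Distance 4: (x=2, y=4), (x=1, y=5), (x=3, y=5)
  Distance 5: (x=2, y=3), (x=1, y=4), (x=3, y=4)
  Distance 6: (x=2, y=2), (x=1, y=3)
  Distance 7: (x=2, y=1), (x=1, y=2), (x=3, y=2)
  Distance 8: (x=1, y=1), (x=3, y=1)
  Distance 9: (x=3, y=0), (x=0, y=1)
  Distance 10: (x=0, y=0)
Total reachable: 27 (grid has 28 open cells total)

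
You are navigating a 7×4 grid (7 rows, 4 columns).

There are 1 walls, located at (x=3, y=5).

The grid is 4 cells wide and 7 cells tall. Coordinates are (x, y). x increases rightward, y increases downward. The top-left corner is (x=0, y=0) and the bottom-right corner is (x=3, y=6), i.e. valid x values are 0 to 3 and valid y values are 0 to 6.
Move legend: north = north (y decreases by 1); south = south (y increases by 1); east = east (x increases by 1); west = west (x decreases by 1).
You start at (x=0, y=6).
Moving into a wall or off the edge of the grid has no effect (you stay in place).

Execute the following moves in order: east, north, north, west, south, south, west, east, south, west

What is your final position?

Answer: Final position: (x=0, y=6)

Derivation:
Start: (x=0, y=6)
  east (east): (x=0, y=6) -> (x=1, y=6)
  north (north): (x=1, y=6) -> (x=1, y=5)
  north (north): (x=1, y=5) -> (x=1, y=4)
  west (west): (x=1, y=4) -> (x=0, y=4)
  south (south): (x=0, y=4) -> (x=0, y=5)
  south (south): (x=0, y=5) -> (x=0, y=6)
  west (west): blocked, stay at (x=0, y=6)
  east (east): (x=0, y=6) -> (x=1, y=6)
  south (south): blocked, stay at (x=1, y=6)
  west (west): (x=1, y=6) -> (x=0, y=6)
Final: (x=0, y=6)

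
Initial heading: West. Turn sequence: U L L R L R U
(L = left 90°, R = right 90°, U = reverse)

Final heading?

Start: West
  U (U-turn (180°)) -> East
  L (left (90° counter-clockwise)) -> North
  L (left (90° counter-clockwise)) -> West
  R (right (90° clockwise)) -> North
  L (left (90° counter-clockwise)) -> West
  R (right (90° clockwise)) -> North
  U (U-turn (180°)) -> South
Final: South

Answer: Final heading: South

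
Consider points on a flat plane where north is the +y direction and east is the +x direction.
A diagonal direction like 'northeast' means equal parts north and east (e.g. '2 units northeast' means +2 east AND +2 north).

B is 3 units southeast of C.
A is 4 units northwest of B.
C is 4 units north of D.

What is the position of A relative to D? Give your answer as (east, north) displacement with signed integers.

Place D at the origin (east=0, north=0).
  C is 4 units north of D: delta (east=+0, north=+4); C at (east=0, north=4).
  B is 3 units southeast of C: delta (east=+3, north=-3); B at (east=3, north=1).
  A is 4 units northwest of B: delta (east=-4, north=+4); A at (east=-1, north=5).
Therefore A relative to D: (east=-1, north=5).

Answer: A is at (east=-1, north=5) relative to D.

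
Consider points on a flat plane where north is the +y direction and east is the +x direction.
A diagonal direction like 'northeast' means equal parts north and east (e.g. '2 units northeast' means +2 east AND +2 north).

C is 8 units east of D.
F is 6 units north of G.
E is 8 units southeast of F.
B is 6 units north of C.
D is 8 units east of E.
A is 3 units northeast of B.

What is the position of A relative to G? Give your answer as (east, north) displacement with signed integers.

Place G at the origin (east=0, north=0).
  F is 6 units north of G: delta (east=+0, north=+6); F at (east=0, north=6).
  E is 8 units southeast of F: delta (east=+8, north=-8); E at (east=8, north=-2).
  D is 8 units east of E: delta (east=+8, north=+0); D at (east=16, north=-2).
  C is 8 units east of D: delta (east=+8, north=+0); C at (east=24, north=-2).
  B is 6 units north of C: delta (east=+0, north=+6); B at (east=24, north=4).
  A is 3 units northeast of B: delta (east=+3, north=+3); A at (east=27, north=7).
Therefore A relative to G: (east=27, north=7).

Answer: A is at (east=27, north=7) relative to G.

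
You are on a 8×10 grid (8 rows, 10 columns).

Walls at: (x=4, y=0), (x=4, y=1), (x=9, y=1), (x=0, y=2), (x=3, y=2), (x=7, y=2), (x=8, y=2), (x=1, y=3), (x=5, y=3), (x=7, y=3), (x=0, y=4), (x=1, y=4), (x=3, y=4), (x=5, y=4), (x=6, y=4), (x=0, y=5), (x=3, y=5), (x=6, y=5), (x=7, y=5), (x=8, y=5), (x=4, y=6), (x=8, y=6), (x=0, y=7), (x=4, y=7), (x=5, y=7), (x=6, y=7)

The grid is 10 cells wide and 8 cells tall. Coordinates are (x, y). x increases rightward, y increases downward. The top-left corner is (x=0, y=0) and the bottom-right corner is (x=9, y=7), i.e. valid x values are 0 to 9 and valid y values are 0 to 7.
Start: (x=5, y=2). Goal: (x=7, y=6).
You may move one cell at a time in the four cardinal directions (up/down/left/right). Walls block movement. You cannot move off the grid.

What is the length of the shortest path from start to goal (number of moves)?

Answer: Shortest path length: 8

Derivation:
BFS from (x=5, y=2) until reaching (x=7, y=6):
  Distance 0: (x=5, y=2)
  Distance 1: (x=5, y=1), (x=4, y=2), (x=6, y=2)
  Distance 2: (x=5, y=0), (x=6, y=1), (x=4, y=3), (x=6, y=3)
  Distance 3: (x=6, y=0), (x=7, y=1), (x=3, y=3), (x=4, y=4)
  Distance 4: (x=7, y=0), (x=8, y=1), (x=2, y=3), (x=4, y=5)
  Distance 5: (x=8, y=0), (x=2, y=2), (x=2, y=4), (x=5, y=5)
  Distance 6: (x=9, y=0), (x=2, y=1), (x=1, y=2), (x=2, y=5), (x=5, y=6)
  Distance 7: (x=2, y=0), (x=1, y=1), (x=3, y=1), (x=1, y=5), (x=2, y=6), (x=6, y=6)
  Distance 8: (x=1, y=0), (x=3, y=0), (x=0, y=1), (x=1, y=6), (x=3, y=6), (x=7, y=6), (x=2, y=7)  <- goal reached here
One shortest path (8 moves): (x=5, y=2) -> (x=4, y=2) -> (x=4, y=3) -> (x=4, y=4) -> (x=4, y=5) -> (x=5, y=5) -> (x=5, y=6) -> (x=6, y=6) -> (x=7, y=6)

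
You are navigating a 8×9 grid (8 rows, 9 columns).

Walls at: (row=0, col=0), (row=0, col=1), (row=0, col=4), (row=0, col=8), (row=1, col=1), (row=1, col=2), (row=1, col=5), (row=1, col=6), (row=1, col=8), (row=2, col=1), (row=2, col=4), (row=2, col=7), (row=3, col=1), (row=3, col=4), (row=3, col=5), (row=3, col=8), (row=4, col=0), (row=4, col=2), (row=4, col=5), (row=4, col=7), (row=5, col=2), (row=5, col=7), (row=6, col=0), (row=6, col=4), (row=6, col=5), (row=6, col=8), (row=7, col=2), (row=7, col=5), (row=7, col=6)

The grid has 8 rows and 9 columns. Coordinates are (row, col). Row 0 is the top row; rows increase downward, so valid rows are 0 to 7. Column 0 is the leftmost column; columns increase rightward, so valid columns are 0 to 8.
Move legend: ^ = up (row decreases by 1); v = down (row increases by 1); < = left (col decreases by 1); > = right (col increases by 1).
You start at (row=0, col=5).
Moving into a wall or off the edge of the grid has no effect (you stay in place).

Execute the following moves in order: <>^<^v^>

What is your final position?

Start: (row=0, col=5)
  < (left): blocked, stay at (row=0, col=5)
  > (right): (row=0, col=5) -> (row=0, col=6)
  ^ (up): blocked, stay at (row=0, col=6)
  < (left): (row=0, col=6) -> (row=0, col=5)
  ^ (up): blocked, stay at (row=0, col=5)
  v (down): blocked, stay at (row=0, col=5)
  ^ (up): blocked, stay at (row=0, col=5)
  > (right): (row=0, col=5) -> (row=0, col=6)
Final: (row=0, col=6)

Answer: Final position: (row=0, col=6)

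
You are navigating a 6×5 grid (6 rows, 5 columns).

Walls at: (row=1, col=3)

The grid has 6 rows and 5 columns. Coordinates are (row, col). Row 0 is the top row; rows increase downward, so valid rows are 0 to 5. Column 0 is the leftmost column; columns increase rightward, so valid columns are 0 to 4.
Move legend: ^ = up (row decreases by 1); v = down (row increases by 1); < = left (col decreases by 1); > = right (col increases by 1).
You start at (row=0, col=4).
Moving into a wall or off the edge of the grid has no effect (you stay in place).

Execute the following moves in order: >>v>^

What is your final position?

Answer: Final position: (row=0, col=4)

Derivation:
Start: (row=0, col=4)
  > (right): blocked, stay at (row=0, col=4)
  > (right): blocked, stay at (row=0, col=4)
  v (down): (row=0, col=4) -> (row=1, col=4)
  > (right): blocked, stay at (row=1, col=4)
  ^ (up): (row=1, col=4) -> (row=0, col=4)
Final: (row=0, col=4)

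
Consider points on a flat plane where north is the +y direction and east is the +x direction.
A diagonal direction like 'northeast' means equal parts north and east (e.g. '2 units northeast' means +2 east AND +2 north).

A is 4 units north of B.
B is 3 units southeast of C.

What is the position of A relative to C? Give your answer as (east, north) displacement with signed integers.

Answer: A is at (east=3, north=1) relative to C.

Derivation:
Place C at the origin (east=0, north=0).
  B is 3 units southeast of C: delta (east=+3, north=-3); B at (east=3, north=-3).
  A is 4 units north of B: delta (east=+0, north=+4); A at (east=3, north=1).
Therefore A relative to C: (east=3, north=1).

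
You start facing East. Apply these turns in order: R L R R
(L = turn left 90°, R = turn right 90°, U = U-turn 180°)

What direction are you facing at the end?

Answer: Final heading: West

Derivation:
Start: East
  R (right (90° clockwise)) -> South
  L (left (90° counter-clockwise)) -> East
  R (right (90° clockwise)) -> South
  R (right (90° clockwise)) -> West
Final: West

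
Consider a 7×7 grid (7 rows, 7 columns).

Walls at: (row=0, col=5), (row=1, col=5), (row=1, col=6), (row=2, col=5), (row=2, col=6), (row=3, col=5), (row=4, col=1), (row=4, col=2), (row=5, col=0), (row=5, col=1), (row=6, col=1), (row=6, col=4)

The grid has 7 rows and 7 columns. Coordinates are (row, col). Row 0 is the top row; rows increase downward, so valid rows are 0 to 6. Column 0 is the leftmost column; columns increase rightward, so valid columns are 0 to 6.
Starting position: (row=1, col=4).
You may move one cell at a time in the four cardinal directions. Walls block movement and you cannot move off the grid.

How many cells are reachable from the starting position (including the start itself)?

BFS flood-fill from (row=1, col=4):
  Distance 0: (row=1, col=4)
  Distance 1: (row=0, col=4), (row=1, col=3), (row=2, col=4)
  Distance 2: (row=0, col=3), (row=1, col=2), (row=2, col=3), (row=3, col=4)
  Distance 3: (row=0, col=2), (row=1, col=1), (row=2, col=2), (row=3, col=3), (row=4, col=4)
  Distance 4: (row=0, col=1), (row=1, col=0), (row=2, col=1), (row=3, col=2), (row=4, col=3), (row=4, col=5), (row=5, col=4)
  Distance 5: (row=0, col=0), (row=2, col=0), (row=3, col=1), (row=4, col=6), (row=5, col=3), (row=5, col=5)
  Distance 6: (row=3, col=0), (row=3, col=6), (row=5, col=2), (row=5, col=6), (row=6, col=3), (row=6, col=5)
  Distance 7: (row=4, col=0), (row=6, col=2), (row=6, col=6)
Total reachable: 35 (grid has 37 open cells total)

Answer: Reachable cells: 35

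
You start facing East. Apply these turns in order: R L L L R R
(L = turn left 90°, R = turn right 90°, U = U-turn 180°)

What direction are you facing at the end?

Answer: Final heading: East

Derivation:
Start: East
  R (right (90° clockwise)) -> South
  L (left (90° counter-clockwise)) -> East
  L (left (90° counter-clockwise)) -> North
  L (left (90° counter-clockwise)) -> West
  R (right (90° clockwise)) -> North
  R (right (90° clockwise)) -> East
Final: East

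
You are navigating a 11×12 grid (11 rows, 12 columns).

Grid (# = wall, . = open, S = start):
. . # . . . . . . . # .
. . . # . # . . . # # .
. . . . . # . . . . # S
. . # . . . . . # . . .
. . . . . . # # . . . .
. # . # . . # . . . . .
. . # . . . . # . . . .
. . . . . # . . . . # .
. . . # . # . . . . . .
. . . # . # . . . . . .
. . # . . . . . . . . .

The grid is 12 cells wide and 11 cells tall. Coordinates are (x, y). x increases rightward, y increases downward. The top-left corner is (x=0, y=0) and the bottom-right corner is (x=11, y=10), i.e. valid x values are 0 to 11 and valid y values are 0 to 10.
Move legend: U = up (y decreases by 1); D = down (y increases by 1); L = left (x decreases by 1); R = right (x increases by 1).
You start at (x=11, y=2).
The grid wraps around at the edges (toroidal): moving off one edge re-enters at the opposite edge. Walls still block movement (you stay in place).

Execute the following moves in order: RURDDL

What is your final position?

Answer: Final position: (x=0, y=3)

Derivation:
Start: (x=11, y=2)
  R (right): (x=11, y=2) -> (x=0, y=2)
  U (up): (x=0, y=2) -> (x=0, y=1)
  R (right): (x=0, y=1) -> (x=1, y=1)
  D (down): (x=1, y=1) -> (x=1, y=2)
  D (down): (x=1, y=2) -> (x=1, y=3)
  L (left): (x=1, y=3) -> (x=0, y=3)
Final: (x=0, y=3)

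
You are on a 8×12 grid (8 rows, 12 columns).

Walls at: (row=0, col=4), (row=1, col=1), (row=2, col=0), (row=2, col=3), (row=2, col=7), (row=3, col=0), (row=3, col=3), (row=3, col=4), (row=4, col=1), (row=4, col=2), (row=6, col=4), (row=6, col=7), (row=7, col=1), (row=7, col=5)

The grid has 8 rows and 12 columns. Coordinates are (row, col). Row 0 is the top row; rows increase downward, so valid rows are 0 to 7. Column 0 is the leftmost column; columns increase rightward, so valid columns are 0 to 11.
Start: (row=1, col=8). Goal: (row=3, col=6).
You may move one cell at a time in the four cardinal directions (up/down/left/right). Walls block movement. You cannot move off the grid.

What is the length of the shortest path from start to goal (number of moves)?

Answer: Shortest path length: 4

Derivation:
BFS from (row=1, col=8) until reaching (row=3, col=6):
  Distance 0: (row=1, col=8)
  Distance 1: (row=0, col=8), (row=1, col=7), (row=1, col=9), (row=2, col=8)
  Distance 2: (row=0, col=7), (row=0, col=9), (row=1, col=6), (row=1, col=10), (row=2, col=9), (row=3, col=8)
  Distance 3: (row=0, col=6), (row=0, col=10), (row=1, col=5), (row=1, col=11), (row=2, col=6), (row=2, col=10), (row=3, col=7), (row=3, col=9), (row=4, col=8)
  Distance 4: (row=0, col=5), (row=0, col=11), (row=1, col=4), (row=2, col=5), (row=2, col=11), (row=3, col=6), (row=3, col=10), (row=4, col=7), (row=4, col=9), (row=5, col=8)  <- goal reached here
One shortest path (4 moves): (row=1, col=8) -> (row=1, col=7) -> (row=1, col=6) -> (row=2, col=6) -> (row=3, col=6)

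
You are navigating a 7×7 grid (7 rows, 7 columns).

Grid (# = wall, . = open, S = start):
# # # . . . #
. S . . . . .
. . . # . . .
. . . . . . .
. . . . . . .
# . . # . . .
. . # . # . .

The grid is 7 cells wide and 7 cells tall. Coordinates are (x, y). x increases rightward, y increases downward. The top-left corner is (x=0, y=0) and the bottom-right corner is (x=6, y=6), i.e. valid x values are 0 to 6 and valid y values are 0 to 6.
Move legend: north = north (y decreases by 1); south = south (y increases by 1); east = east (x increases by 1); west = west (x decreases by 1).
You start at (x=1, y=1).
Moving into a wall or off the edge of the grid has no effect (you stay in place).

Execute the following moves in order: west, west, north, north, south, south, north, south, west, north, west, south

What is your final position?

Answer: Final position: (x=0, y=3)

Derivation:
Start: (x=1, y=1)
  west (west): (x=1, y=1) -> (x=0, y=1)
  west (west): blocked, stay at (x=0, y=1)
  north (north): blocked, stay at (x=0, y=1)
  north (north): blocked, stay at (x=0, y=1)
  south (south): (x=0, y=1) -> (x=0, y=2)
  south (south): (x=0, y=2) -> (x=0, y=3)
  north (north): (x=0, y=3) -> (x=0, y=2)
  south (south): (x=0, y=2) -> (x=0, y=3)
  west (west): blocked, stay at (x=0, y=3)
  north (north): (x=0, y=3) -> (x=0, y=2)
  west (west): blocked, stay at (x=0, y=2)
  south (south): (x=0, y=2) -> (x=0, y=3)
Final: (x=0, y=3)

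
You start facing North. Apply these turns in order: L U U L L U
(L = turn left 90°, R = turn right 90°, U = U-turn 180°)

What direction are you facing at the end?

Answer: Final heading: West

Derivation:
Start: North
  L (left (90° counter-clockwise)) -> West
  U (U-turn (180°)) -> East
  U (U-turn (180°)) -> West
  L (left (90° counter-clockwise)) -> South
  L (left (90° counter-clockwise)) -> East
  U (U-turn (180°)) -> West
Final: West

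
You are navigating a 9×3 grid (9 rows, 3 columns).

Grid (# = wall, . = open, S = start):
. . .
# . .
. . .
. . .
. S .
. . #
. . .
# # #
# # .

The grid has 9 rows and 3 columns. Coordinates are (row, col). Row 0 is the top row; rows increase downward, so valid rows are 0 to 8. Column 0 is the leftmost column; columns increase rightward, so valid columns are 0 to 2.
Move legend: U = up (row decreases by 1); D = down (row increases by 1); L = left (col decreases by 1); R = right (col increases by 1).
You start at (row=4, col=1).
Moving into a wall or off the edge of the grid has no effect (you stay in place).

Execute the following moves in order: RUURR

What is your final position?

Answer: Final position: (row=2, col=2)

Derivation:
Start: (row=4, col=1)
  R (right): (row=4, col=1) -> (row=4, col=2)
  U (up): (row=4, col=2) -> (row=3, col=2)
  U (up): (row=3, col=2) -> (row=2, col=2)
  R (right): blocked, stay at (row=2, col=2)
  R (right): blocked, stay at (row=2, col=2)
Final: (row=2, col=2)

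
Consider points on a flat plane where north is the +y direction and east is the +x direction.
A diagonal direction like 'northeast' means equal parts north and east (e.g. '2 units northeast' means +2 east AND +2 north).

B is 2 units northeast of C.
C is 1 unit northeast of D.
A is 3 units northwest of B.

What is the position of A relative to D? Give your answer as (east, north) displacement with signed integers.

Place D at the origin (east=0, north=0).
  C is 1 unit northeast of D: delta (east=+1, north=+1); C at (east=1, north=1).
  B is 2 units northeast of C: delta (east=+2, north=+2); B at (east=3, north=3).
  A is 3 units northwest of B: delta (east=-3, north=+3); A at (east=0, north=6).
Therefore A relative to D: (east=0, north=6).

Answer: A is at (east=0, north=6) relative to D.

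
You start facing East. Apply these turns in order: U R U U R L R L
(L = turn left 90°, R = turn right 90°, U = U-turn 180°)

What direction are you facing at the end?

Start: East
  U (U-turn (180°)) -> West
  R (right (90° clockwise)) -> North
  U (U-turn (180°)) -> South
  U (U-turn (180°)) -> North
  R (right (90° clockwise)) -> East
  L (left (90° counter-clockwise)) -> North
  R (right (90° clockwise)) -> East
  L (left (90° counter-clockwise)) -> North
Final: North

Answer: Final heading: North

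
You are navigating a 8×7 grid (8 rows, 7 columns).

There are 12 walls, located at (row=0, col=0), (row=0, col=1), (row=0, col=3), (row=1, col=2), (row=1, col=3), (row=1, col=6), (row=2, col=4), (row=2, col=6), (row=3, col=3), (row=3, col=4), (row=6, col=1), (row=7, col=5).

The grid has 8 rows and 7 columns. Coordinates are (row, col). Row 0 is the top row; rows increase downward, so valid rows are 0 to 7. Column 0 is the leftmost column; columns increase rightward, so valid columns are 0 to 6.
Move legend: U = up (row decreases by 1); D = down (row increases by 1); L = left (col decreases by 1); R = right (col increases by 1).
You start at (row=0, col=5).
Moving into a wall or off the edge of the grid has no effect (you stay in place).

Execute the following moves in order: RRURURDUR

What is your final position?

Answer: Final position: (row=0, col=6)

Derivation:
Start: (row=0, col=5)
  R (right): (row=0, col=5) -> (row=0, col=6)
  R (right): blocked, stay at (row=0, col=6)
  U (up): blocked, stay at (row=0, col=6)
  R (right): blocked, stay at (row=0, col=6)
  U (up): blocked, stay at (row=0, col=6)
  R (right): blocked, stay at (row=0, col=6)
  D (down): blocked, stay at (row=0, col=6)
  U (up): blocked, stay at (row=0, col=6)
  R (right): blocked, stay at (row=0, col=6)
Final: (row=0, col=6)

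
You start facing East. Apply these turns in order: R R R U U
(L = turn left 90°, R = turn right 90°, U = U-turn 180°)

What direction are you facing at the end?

Start: East
  R (right (90° clockwise)) -> South
  R (right (90° clockwise)) -> West
  R (right (90° clockwise)) -> North
  U (U-turn (180°)) -> South
  U (U-turn (180°)) -> North
Final: North

Answer: Final heading: North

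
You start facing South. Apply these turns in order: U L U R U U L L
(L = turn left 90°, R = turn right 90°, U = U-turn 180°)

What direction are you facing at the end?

Start: South
  U (U-turn (180°)) -> North
  L (left (90° counter-clockwise)) -> West
  U (U-turn (180°)) -> East
  R (right (90° clockwise)) -> South
  U (U-turn (180°)) -> North
  U (U-turn (180°)) -> South
  L (left (90° counter-clockwise)) -> East
  L (left (90° counter-clockwise)) -> North
Final: North

Answer: Final heading: North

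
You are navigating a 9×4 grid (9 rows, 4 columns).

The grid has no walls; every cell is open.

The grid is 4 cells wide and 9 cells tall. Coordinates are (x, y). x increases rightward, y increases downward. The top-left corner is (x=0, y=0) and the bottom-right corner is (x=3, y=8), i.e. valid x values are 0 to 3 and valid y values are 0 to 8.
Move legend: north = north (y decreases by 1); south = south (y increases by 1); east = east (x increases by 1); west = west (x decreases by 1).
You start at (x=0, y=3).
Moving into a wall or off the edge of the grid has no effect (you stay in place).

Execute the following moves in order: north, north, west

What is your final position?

Start: (x=0, y=3)
  north (north): (x=0, y=3) -> (x=0, y=2)
  north (north): (x=0, y=2) -> (x=0, y=1)
  west (west): blocked, stay at (x=0, y=1)
Final: (x=0, y=1)

Answer: Final position: (x=0, y=1)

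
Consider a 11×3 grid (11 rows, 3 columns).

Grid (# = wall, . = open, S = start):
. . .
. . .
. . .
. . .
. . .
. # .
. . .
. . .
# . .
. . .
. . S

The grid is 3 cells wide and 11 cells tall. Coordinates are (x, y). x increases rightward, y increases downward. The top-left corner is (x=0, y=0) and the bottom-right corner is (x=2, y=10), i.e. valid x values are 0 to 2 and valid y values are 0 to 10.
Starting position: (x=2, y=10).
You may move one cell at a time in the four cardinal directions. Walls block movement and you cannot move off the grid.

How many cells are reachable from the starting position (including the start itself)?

BFS flood-fill from (x=2, y=10):
  Distance 0: (x=2, y=10)
  Distance 1: (x=2, y=9), (x=1, y=10)
  Distance 2: (x=2, y=8), (x=1, y=9), (x=0, y=10)
  Distance 3: (x=2, y=7), (x=1, y=8), (x=0, y=9)
  Distance 4: (x=2, y=6), (x=1, y=7)
  Distance 5: (x=2, y=5), (x=1, y=6), (x=0, y=7)
  Distance 6: (x=2, y=4), (x=0, y=6)
  Distance 7: (x=2, y=3), (x=1, y=4), (x=0, y=5)
  Distance 8: (x=2, y=2), (x=1, y=3), (x=0, y=4)
  Distance 9: (x=2, y=1), (x=1, y=2), (x=0, y=3)
  Distance 10: (x=2, y=0), (x=1, y=1), (x=0, y=2)
  Distance 11: (x=1, y=0), (x=0, y=1)
  Distance 12: (x=0, y=0)
Total reachable: 31 (grid has 31 open cells total)

Answer: Reachable cells: 31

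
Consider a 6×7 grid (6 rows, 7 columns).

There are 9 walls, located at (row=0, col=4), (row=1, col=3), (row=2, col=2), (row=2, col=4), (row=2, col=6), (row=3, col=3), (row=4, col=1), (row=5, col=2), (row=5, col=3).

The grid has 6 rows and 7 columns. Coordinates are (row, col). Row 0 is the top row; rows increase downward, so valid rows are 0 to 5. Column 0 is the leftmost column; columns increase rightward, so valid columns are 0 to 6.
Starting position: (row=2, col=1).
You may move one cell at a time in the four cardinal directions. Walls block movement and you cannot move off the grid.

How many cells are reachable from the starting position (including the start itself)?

BFS flood-fill from (row=2, col=1):
  Distance 0: (row=2, col=1)
  Distance 1: (row=1, col=1), (row=2, col=0), (row=3, col=1)
  Distance 2: (row=0, col=1), (row=1, col=0), (row=1, col=2), (row=3, col=0), (row=3, col=2)
  Distance 3: (row=0, col=0), (row=0, col=2), (row=4, col=0), (row=4, col=2)
  Distance 4: (row=0, col=3), (row=4, col=3), (row=5, col=0)
  Distance 5: (row=4, col=4), (row=5, col=1)
  Distance 6: (row=3, col=4), (row=4, col=5), (row=5, col=4)
  Distance 7: (row=3, col=5), (row=4, col=6), (row=5, col=5)
  Distance 8: (row=2, col=5), (row=3, col=6), (row=5, col=6)
  Distance 9: (row=1, col=5)
  Distance 10: (row=0, col=5), (row=1, col=4), (row=1, col=6)
  Distance 11: (row=0, col=6)
Total reachable: 32 (grid has 33 open cells total)

Answer: Reachable cells: 32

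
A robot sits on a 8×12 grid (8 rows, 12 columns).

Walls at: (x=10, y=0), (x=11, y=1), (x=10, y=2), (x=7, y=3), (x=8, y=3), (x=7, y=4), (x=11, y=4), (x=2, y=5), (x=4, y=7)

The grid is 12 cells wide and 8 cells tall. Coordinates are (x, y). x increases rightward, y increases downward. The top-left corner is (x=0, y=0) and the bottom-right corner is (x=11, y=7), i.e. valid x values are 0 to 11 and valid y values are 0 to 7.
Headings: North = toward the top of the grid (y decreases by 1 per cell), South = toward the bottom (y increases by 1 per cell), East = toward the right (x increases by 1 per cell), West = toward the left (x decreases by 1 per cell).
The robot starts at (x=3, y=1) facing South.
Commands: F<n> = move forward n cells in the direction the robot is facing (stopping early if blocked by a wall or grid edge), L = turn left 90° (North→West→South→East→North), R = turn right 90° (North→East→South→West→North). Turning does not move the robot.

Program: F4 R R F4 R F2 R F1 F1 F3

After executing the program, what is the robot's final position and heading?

Start: (x=3, y=1), facing South
  F4: move forward 4, now at (x=3, y=5)
  R: turn right, now facing West
  R: turn right, now facing North
  F4: move forward 4, now at (x=3, y=1)
  R: turn right, now facing East
  F2: move forward 2, now at (x=5, y=1)
  R: turn right, now facing South
  F1: move forward 1, now at (x=5, y=2)
  F1: move forward 1, now at (x=5, y=3)
  F3: move forward 3, now at (x=5, y=6)
Final: (x=5, y=6), facing South

Answer: Final position: (x=5, y=6), facing South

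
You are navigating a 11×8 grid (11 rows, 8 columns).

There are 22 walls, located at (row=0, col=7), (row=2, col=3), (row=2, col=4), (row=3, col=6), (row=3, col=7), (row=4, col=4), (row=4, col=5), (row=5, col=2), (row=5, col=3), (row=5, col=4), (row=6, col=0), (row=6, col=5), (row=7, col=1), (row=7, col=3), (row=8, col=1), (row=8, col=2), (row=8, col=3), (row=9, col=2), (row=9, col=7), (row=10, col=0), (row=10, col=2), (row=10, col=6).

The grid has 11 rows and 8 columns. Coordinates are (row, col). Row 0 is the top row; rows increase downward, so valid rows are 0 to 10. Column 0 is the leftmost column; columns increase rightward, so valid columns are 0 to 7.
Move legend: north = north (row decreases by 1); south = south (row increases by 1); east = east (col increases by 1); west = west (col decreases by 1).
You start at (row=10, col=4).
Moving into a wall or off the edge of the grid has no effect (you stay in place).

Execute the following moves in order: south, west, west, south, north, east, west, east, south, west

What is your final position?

Answer: Final position: (row=10, col=3)

Derivation:
Start: (row=10, col=4)
  south (south): blocked, stay at (row=10, col=4)
  west (west): (row=10, col=4) -> (row=10, col=3)
  west (west): blocked, stay at (row=10, col=3)
  south (south): blocked, stay at (row=10, col=3)
  north (north): (row=10, col=3) -> (row=9, col=3)
  east (east): (row=9, col=3) -> (row=9, col=4)
  west (west): (row=9, col=4) -> (row=9, col=3)
  east (east): (row=9, col=3) -> (row=9, col=4)
  south (south): (row=9, col=4) -> (row=10, col=4)
  west (west): (row=10, col=4) -> (row=10, col=3)
Final: (row=10, col=3)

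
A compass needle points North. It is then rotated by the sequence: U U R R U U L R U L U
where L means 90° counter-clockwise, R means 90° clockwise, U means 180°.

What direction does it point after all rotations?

Answer: Final heading: East

Derivation:
Start: North
  U (U-turn (180°)) -> South
  U (U-turn (180°)) -> North
  R (right (90° clockwise)) -> East
  R (right (90° clockwise)) -> South
  U (U-turn (180°)) -> North
  U (U-turn (180°)) -> South
  L (left (90° counter-clockwise)) -> East
  R (right (90° clockwise)) -> South
  U (U-turn (180°)) -> North
  L (left (90° counter-clockwise)) -> West
  U (U-turn (180°)) -> East
Final: East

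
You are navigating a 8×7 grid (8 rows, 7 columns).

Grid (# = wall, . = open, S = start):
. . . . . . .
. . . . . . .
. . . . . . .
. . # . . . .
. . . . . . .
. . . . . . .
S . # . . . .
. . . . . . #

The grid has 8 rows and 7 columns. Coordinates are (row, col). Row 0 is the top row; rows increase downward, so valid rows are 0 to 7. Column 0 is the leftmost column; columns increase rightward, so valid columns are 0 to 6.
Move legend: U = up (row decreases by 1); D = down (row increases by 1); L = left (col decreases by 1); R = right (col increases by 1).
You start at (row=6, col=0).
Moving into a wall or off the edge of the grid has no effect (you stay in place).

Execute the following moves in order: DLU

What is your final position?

Start: (row=6, col=0)
  D (down): (row=6, col=0) -> (row=7, col=0)
  L (left): blocked, stay at (row=7, col=0)
  U (up): (row=7, col=0) -> (row=6, col=0)
Final: (row=6, col=0)

Answer: Final position: (row=6, col=0)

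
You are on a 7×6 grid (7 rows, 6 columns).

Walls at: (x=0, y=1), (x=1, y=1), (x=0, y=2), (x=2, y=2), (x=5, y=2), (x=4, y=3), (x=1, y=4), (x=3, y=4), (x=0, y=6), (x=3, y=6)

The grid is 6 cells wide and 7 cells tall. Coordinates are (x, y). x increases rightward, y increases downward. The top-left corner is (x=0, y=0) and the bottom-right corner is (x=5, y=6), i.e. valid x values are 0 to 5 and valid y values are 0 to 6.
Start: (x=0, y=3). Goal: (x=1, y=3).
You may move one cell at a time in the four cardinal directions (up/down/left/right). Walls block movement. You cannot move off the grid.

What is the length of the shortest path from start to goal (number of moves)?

Answer: Shortest path length: 1

Derivation:
BFS from (x=0, y=3) until reaching (x=1, y=3):
  Distance 0: (x=0, y=3)
  Distance 1: (x=1, y=3), (x=0, y=4)  <- goal reached here
One shortest path (1 moves): (x=0, y=3) -> (x=1, y=3)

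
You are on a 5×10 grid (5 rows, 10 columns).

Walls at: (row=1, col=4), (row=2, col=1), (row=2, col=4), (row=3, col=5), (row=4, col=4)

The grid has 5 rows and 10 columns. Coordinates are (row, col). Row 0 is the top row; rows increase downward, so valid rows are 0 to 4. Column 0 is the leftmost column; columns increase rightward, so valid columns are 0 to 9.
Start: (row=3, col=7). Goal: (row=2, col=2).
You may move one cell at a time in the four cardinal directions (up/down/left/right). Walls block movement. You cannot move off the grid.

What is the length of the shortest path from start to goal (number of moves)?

BFS from (row=3, col=7) until reaching (row=2, col=2):
  Distance 0: (row=3, col=7)
  Distance 1: (row=2, col=7), (row=3, col=6), (row=3, col=8), (row=4, col=7)
  Distance 2: (row=1, col=7), (row=2, col=6), (row=2, col=8), (row=3, col=9), (row=4, col=6), (row=4, col=8)
  Distance 3: (row=0, col=7), (row=1, col=6), (row=1, col=8), (row=2, col=5), (row=2, col=9), (row=4, col=5), (row=4, col=9)
  Distance 4: (row=0, col=6), (row=0, col=8), (row=1, col=5), (row=1, col=9)
  Distance 5: (row=0, col=5), (row=0, col=9)
  Distance 6: (row=0, col=4)
  Distance 7: (row=0, col=3)
  Distance 8: (row=0, col=2), (row=1, col=3)
  Distance 9: (row=0, col=1), (row=1, col=2), (row=2, col=3)
  Distance 10: (row=0, col=0), (row=1, col=1), (row=2, col=2), (row=3, col=3)  <- goal reached here
One shortest path (10 moves): (row=3, col=7) -> (row=3, col=6) -> (row=2, col=6) -> (row=2, col=5) -> (row=1, col=5) -> (row=0, col=5) -> (row=0, col=4) -> (row=0, col=3) -> (row=0, col=2) -> (row=1, col=2) -> (row=2, col=2)

Answer: Shortest path length: 10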